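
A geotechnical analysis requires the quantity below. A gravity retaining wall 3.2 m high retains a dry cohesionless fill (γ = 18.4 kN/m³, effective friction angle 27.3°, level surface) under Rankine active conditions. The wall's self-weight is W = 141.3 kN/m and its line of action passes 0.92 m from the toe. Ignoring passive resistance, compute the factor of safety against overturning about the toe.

3.49

K_a = tan²(45° − 27.3°/2) = 0.3711.
P_a = ½K_aγH² = 0.5×0.3711×18.4×3.2² = 34.96 kN/m, acting at H/3 = 1.067 m above the base.
Overturning moment M_o = P_a × H/3 = 34.96 × 1.067 = 37.29.
Resisting moment M_r = W × 0.92 = 141.3 × 0.92 = 130.0.
FS_overturning = M_r/M_o = 130.0/37.29 = 3.486.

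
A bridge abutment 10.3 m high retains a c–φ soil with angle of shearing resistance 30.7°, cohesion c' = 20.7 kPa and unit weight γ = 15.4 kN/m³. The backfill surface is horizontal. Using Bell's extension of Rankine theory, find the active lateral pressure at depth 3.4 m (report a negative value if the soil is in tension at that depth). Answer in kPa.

-6.60 kPa

K_a = (1 − sin φ)/(1 + sin φ) = 0.3240.
σ_a = K_a γ z − 2c√K_a = 0.3240×15.4×3.4 − 2×20.7×0.5692 = -6.600 kPa.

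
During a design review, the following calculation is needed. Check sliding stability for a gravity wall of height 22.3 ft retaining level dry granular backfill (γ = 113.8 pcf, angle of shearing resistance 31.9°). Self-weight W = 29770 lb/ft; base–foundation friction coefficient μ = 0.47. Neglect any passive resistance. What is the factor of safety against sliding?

K_a = tan²(45° − 31.9°/2) = 0.3085.
P_a = ½K_aγH² = 0.5×0.3085×113.8×22.3² = 8730 lb/ft, acting at H/3 = 7.433 ft above the base.
FS_sliding = μW / P_a = 0.47×29770 / 8730 = 1.603.

1.60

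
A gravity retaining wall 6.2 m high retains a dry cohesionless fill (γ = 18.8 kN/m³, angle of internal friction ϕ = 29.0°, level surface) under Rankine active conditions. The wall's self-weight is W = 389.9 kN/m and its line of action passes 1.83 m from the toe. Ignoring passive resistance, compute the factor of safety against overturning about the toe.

K_a = tan²(45° − 29.0°/2) = 0.3470.
P_a = ½K_aγH² = 0.5×0.3470×18.8×6.2² = 125.4 kN/m, acting at H/3 = 2.067 m above the base.
Overturning moment M_o = P_a × H/3 = 125.4 × 2.067 = 259.1.
Resisting moment M_r = W × 1.83 = 389.9 × 1.83 = 713.5.
FS_overturning = M_r/M_o = 713.5/259.1 = 2.754.

2.75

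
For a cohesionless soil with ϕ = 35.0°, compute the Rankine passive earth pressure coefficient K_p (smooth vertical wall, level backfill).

3.69

K_p = (1 + sin φ)/(1 − sin φ) = tan²(45° + 35.0°/2) = 3.690.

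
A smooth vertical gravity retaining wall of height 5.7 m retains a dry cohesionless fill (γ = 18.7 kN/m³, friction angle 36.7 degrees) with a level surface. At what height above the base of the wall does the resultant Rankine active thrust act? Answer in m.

1.90 m

K_a = 0.2519.
The pressure distribution is triangular, so the resultant acts at H/3 above the base = 5.7/3 = 1.900 m.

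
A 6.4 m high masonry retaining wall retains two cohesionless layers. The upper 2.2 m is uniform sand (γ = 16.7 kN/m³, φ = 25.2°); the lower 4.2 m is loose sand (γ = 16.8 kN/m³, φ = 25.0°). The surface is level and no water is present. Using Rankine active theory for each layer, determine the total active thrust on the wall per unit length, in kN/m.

K_a1 = tan²(45°−25.2°/2) = 0.4027; K_a2 = tan²(45°−25.0°/2) = 0.4059.
Layer 1: σ at base = K_a1 γ₁ h₁ = 14.80 kPa; P₁ = ½×14.80×2.2 = 16.28.
Layer 2: σ_v at top = γ₁h₁ = 36.74; σ_h top = K_a2×36.74 = 14.91; σ_h base = K_a2×(36.74+16.8×4.2) = 43.55.
P₂ = ½(14.91+43.55)×4.2 = 122.8. Total P_a = 16.28+122.8 = 139.0 kN/m.

139 kN/m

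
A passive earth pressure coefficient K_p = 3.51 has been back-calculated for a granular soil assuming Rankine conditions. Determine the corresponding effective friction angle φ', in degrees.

33.8°

K_p = (1+sin φ)/(1−sin φ) ⇒ sin φ = (K_p − 1)/(K_p + 1) = 0.5565.
φ = arcsin(0.5565) = 33.82°.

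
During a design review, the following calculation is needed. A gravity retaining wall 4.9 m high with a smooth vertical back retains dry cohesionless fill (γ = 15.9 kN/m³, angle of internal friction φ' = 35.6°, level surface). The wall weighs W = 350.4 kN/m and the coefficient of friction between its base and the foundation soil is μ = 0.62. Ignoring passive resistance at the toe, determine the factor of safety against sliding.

4.31

K_a = tan²(45° − 35.6°/2) = 0.2641.
P_a = ½K_aγH² = 0.5×0.2641×15.9×4.9² = 50.42 kN/m, acting at H/3 = 1.633 m above the base.
FS_sliding = μW / P_a = 0.62×350.4 / 50.42 = 4.309.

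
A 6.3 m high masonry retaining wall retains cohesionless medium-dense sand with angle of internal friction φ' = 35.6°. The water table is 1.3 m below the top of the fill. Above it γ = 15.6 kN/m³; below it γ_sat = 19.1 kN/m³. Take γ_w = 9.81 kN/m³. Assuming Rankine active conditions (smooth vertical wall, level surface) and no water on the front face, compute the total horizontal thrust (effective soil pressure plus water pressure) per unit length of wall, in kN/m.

184 kN/m

K_a = tan²(45° − φ/2) = 0.2641.
γ' = 19.1 − 9.81 = 9.290 kN/m³. Depth below WT = 5.0 m.
σ'_h at WT = K_a γ d_w = 5.356 kPa; at base = 5.356 + K_a γ' × 5.0 = 17.63 kPa.
P₁ (0–1.3 m) = ½×5.356×1.3 = 3.482. P₂ (1.3–6.3 m) = ½(5.356+17.63)×5.0 = 57.45.
P_w = ½ γ_w h₂² = 0.5×9.81×5.0² = 122.6. Total = 3.482+57.45+122.6 = 183.6 kN/m.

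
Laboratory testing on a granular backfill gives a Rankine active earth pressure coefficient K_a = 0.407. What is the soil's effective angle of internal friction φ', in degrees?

K_a = tan²(45° − φ/2) ⇒ 45° − φ/2 = arctan(√0.407) = 32.54°.
φ = 2(45° − 32.54°) = 24.93°.

24.9°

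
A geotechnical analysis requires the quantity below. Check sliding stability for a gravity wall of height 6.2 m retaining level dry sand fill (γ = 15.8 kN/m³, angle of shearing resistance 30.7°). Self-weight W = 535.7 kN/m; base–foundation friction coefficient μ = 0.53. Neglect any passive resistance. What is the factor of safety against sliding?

2.89

K_a = tan²(45° − 30.7°/2) = 0.3240.
P_a = ½K_aγH² = 0.5×0.3240×15.8×6.2² = 98.40 kN/m, acting at H/3 = 2.067 m above the base.
FS_sliding = μW / P_a = 0.53×535.7 / 98.40 = 2.885.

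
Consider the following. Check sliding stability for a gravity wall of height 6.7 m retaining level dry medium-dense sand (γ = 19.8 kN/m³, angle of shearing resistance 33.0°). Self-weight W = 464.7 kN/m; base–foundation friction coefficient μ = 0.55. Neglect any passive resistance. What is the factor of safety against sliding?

1.95

K_a = tan²(45° − 33.0°/2) = 0.2948.
P_a = ½K_aγH² = 0.5×0.2948×19.8×6.7² = 131.0 kN/m, acting at H/3 = 2.233 m above the base.
FS_sliding = μW / P_a = 0.55×464.7 / 131.0 = 1.951.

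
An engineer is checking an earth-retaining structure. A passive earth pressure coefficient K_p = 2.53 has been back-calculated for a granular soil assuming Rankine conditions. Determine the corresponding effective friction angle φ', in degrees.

K_p = (1+sin φ)/(1−sin φ) ⇒ sin φ = (K_p − 1)/(K_p + 1) = 0.4334.
φ = arcsin(0.4334) = 25.69°.

25.7°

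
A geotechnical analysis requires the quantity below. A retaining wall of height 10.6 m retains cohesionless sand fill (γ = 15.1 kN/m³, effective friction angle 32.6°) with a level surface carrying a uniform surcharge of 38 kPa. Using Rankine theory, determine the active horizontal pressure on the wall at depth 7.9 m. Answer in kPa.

K_a = (1 − sin φ)/(1 + sin φ) = 0.2997.
σ_v = γz + q = 15.1 × 7.9 + 38 = 157.3 kPa.
σ_h = K_a σ_v = 0.2997 × 157.3 = 47.15 kPa.

47.1 kPa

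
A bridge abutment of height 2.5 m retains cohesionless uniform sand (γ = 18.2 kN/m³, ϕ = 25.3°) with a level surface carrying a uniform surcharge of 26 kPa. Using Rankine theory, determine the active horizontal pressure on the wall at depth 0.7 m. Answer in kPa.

15.5 kPa

K_a = (1 − sin φ)/(1 + sin φ) = 0.4012.
σ_v = γz + q = 18.2 × 0.7 + 26 = 38.74 kPa.
σ_h = K_a σ_v = 0.4012 × 38.74 = 15.54 kPa.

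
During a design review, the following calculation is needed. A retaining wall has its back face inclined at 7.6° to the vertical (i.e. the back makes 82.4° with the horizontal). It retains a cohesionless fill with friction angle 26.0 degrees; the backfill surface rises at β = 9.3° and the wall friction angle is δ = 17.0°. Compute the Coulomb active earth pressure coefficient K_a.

0.470

K_a = sin²(α+φ) / [sin²α · sin(α−δ) · (1 + √{sin(φ+δ)sin(φ−β) / (sin(α−δ)sin(α+β))})²].
With α = 82.4°, φ = 26.0°, δ = 17.0°, β = 9.3°: K_a = 0.4700.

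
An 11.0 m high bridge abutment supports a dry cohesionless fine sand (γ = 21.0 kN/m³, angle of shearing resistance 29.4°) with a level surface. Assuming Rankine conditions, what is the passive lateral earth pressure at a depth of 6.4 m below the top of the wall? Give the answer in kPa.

394 kPa

K_p = (1 + sin φ)/(1 − sin φ) = 2.929.
σ_h = K_p γ z = 2.929 × 21.0 × 6.4 = 393.6 kPa.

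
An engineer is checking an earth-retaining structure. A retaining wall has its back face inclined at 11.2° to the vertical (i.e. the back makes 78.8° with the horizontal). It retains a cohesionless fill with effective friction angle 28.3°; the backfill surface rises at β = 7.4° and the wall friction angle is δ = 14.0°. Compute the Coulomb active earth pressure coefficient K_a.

K_a = sin²(α+φ) / [sin²α · sin(α−δ) · (1 + √{sin(φ+δ)sin(φ−β) / (sin(α−δ)sin(α+β))})²].
With α = 78.8°, φ = 28.3°, δ = 14.0°, β = 7.4°: K_a = 0.4567.

0.457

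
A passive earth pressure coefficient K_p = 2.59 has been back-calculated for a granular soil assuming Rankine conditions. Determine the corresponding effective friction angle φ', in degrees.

26.3°

K_p = (1+sin φ)/(1−sin φ) ⇒ sin φ = (K_p − 1)/(K_p + 1) = 0.4429.
φ = arcsin(0.4429) = 26.29°.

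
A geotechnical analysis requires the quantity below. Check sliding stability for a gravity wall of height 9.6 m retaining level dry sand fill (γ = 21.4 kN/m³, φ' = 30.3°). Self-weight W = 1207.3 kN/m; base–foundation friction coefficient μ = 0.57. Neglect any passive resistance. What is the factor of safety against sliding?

2.12

K_a = tan²(45° − 30.3°/2) = 0.3293.
P_a = ½K_aγH² = 0.5×0.3293×21.4×9.6² = 324.7 kN/m, acting at H/3 = 3.200 m above the base.
FS_sliding = μW / P_a = 0.57×1207.3 / 324.7 = 2.119.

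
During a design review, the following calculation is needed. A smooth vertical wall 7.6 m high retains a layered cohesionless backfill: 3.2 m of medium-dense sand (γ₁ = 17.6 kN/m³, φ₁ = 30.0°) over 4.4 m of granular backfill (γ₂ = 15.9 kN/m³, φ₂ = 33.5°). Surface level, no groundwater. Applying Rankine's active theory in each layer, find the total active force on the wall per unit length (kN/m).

146 kN/m

K_a1 = tan²(45°−30.0°/2) = 0.3333; K_a2 = tan²(45°−33.5°/2) = 0.2887.
Layer 1: σ at base = K_a1 γ₁ h₁ = 18.77 kPa; P₁ = ½×18.77×3.2 = 30.04.
Layer 2: σ_v at top = γ₁h₁ = 56.32; σ_h top = K_a2×56.32 = 16.26; σ_h base = K_a2×(56.32+15.9×4.4) = 36.46.
P₂ = ½(16.26+36.46)×4.4 = 116.0. Total P_a = 30.04+116.0 = 146.0 kN/m.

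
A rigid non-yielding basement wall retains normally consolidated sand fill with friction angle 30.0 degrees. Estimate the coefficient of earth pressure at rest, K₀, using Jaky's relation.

0.500

K₀ = 1 − sin φ' = 1 − sin 30.0° = 0.5000.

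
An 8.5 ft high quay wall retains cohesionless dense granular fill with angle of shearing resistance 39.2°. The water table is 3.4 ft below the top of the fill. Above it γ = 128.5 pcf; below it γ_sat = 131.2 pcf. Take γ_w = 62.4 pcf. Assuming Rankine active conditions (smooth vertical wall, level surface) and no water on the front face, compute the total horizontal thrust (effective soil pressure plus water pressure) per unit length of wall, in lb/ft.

1680 lb/ft

K_a = tan²(45° − φ/2) = 0.2255.
γ' = 131.2 − 62.4 = 68.80 pcf. Depth below WT = 5.1 ft.
σ'_h at WT = K_a γ d_w = 98.51 psf; at base = 98.51 + K_a γ' × 5.1 = 177.6 psf.
P₁ (0–3.4 ft) = ½×98.51×3.4 = 167.5. P₂ (3.4–8.5 ft) = ½(98.51+177.6)×5.1 = 704.1.
P_w = ½ γ_w h₂² = 0.5×62.4×5.1² = 811.5. Total = 167.5+704.1+811.5 = 1683 lb/ft.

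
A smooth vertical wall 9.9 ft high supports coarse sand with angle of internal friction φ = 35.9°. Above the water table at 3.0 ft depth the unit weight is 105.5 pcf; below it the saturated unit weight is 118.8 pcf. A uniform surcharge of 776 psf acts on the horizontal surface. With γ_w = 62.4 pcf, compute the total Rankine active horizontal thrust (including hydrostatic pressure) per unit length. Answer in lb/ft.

K_a = tan²(45° − φ/2) = 0.2607.
γ' = 118.8 − 62.4 = 56.40 pcf. h₂ = H − d_w = 6.9 ft.
σ'_h: at surface K_a·q = 202.3; at WT K_a(q+γd_w) = 284.9; at base K_a(q+γd_w+γ'h₂) = 386.3 psf.
P₁ = ½(202.3+284.9)×3.0 = 730.8; P₂ = ½(284.9+386.3)×6.9 = 2316; P_w = ½γ_w h₂² = 1485.
Total = 730.8+2316+1485 = 4532 lb/ft.

4530 lb/ft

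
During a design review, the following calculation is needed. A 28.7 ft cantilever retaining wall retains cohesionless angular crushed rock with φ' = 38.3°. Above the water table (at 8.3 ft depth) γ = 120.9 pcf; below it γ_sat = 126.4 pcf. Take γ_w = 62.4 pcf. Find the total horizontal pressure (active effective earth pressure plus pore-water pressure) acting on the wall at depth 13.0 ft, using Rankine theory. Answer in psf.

K_a = (1 − sin φ)/(1 + sin φ) = 0.2347.
γ' = 126.4 − 62.4 = 64.00 pcf.
Effective vertical stress at 13.0 ft: σ'_v = 120.9×8.3 + 64.00×4.70 = 1304 psf.
σ'_h = K_a σ'_v = 0.2347 × 1304 = 306.2 psf; u = γ_w × 4.70 = 293.3 psf.
Total σ_h = 306.2 + 293.3 = 599.4 psf.

599 psf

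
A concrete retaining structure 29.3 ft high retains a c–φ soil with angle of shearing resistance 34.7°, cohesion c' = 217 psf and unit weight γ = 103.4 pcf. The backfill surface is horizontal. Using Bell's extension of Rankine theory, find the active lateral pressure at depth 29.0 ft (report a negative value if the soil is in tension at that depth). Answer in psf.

596 psf

K_a = (1 − sin φ)/(1 + sin φ) = 0.2745.
σ_a = K_a γ z − 2c√K_a = 0.2745×103.4×29.0 − 2×217×0.5239 = 595.7 psf.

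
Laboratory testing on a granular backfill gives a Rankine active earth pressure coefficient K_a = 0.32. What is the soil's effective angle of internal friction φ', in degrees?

31.0°

K_a = tan²(45° − φ/2) ⇒ 45° − φ/2 = arctan(√0.32) = 29.50°.
φ = 2(45° − 29.50°) = 31.01°.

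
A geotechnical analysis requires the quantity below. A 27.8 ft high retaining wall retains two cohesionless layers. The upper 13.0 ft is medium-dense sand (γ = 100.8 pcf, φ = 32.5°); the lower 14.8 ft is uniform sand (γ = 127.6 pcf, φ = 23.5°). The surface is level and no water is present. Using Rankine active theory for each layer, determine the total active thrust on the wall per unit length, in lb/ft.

K_a1 = tan²(45°−32.5°/2) = 0.3010; K_a2 = tan²(45°−23.5°/2) = 0.4298.
Layer 1: σ at base = K_a1 γ₁ h₁ = 394.4 psf; P₁ = ½×394.4×13.0 = 2564.
Layer 2: σ_v at top = γ₁h₁ = 1310; σ_h top = K_a2×1310 = 563.3; σ_h base = K_a2×(1310+127.6×14.8) = 1375.
P₂ = ½(563.3+1375)×14.8 = 14340. Total P_a = 2564+14340 = 16910 lb/ft.

16900 lb/ft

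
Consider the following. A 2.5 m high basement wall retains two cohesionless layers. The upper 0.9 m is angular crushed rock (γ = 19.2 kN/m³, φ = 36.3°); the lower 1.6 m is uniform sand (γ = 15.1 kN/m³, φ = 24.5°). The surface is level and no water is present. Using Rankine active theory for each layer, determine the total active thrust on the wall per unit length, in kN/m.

K_a1 = tan²(45°−36.3°/2) = 0.2563; K_a2 = tan²(45°−24.5°/2) = 0.4137.
Layer 1: σ at base = K_a1 γ₁ h₁ = 4.428 kPa; P₁ = ½×4.428×0.9 = 1.993.
Layer 2: σ_v at top = γ₁h₁ = 17.28; σ_h top = K_a2×17.28 = 7.149; σ_h base = K_a2×(17.28+15.1×1.6) = 17.15.
P₂ = ½(7.149+17.15)×1.6 = 19.44. Total P_a = 1.993+19.44 = 21.43 kN/m.

21.4 kN/m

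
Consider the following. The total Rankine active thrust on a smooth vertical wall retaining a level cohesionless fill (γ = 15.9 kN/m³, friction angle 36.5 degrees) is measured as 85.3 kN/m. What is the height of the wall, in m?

6.50 m

K_a = 0.2541. P_a = ½ K_a γ H² ⇒ H = √(2P_a/(K_a γ)).
H = √(2×85.3/(0.2541×15.9)) = 6.499 m.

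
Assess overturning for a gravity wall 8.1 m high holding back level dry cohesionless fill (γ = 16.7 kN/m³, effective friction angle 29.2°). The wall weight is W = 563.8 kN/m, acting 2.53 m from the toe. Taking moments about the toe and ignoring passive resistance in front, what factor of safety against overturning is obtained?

K_a = tan²(45° − 29.2°/2) = 0.3442.
P_a = ½K_aγH² = 0.5×0.3442×16.7×8.1² = 188.6 kN/m, acting at H/3 = 2.700 m above the base.
Overturning moment M_o = P_a × H/3 = 188.6 × 2.700 = 509.2.
Resisting moment M_r = W × 2.53 = 563.8 × 2.53 = 1426.
FS_overturning = M_r/M_o = 1426/509.2 = 2.802.

2.80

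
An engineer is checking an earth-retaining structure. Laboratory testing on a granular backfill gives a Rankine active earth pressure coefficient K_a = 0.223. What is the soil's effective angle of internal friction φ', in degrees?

K_a = tan²(45° − φ/2) ⇒ 45° − φ/2 = arctan(√0.223) = 25.28°.
φ = 2(45° − 25.28°) = 39.44°.

39.4°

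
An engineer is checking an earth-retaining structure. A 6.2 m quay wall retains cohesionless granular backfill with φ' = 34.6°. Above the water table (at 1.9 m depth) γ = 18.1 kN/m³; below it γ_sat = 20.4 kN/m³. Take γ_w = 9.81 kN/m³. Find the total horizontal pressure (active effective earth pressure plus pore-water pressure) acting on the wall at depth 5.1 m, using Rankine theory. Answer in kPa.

K_a = (1 − sin φ)/(1 + sin φ) = 0.2756.
γ' = 20.4 − 9.81 = 10.59 kN/m³.
Effective vertical stress at 5.1 m: σ'_v = 18.1×1.9 + 10.59×3.20 = 68.28 kPa.
σ'_h = K_a σ'_v = 0.2756 × 68.28 = 18.82 kPa; u = γ_w × 3.20 = 31.39 kPa.
Total σ_h = 18.82 + 31.39 = 50.21 kPa.

50.2 kPa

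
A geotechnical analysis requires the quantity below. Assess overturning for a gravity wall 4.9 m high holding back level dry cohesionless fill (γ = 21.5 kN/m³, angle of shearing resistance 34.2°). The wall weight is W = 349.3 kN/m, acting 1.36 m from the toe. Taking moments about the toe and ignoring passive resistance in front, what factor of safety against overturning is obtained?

4.02

K_a = tan²(45° − 34.2°/2) = 0.2803.
P_a = ½K_aγH² = 0.5×0.2803×21.5×4.9² = 72.36 kN/m, acting at H/3 = 1.633 m above the base.
Overturning moment M_o = P_a × H/3 = 72.36 × 1.633 = 118.2.
Resisting moment M_r = W × 1.36 = 349.3 × 1.36 = 475.0.
FS_overturning = M_r/M_o = 475.0/118.2 = 4.020.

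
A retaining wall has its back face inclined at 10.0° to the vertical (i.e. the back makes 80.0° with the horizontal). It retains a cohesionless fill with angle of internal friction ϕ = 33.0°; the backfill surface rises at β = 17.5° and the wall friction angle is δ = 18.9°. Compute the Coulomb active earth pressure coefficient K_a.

0.448

K_a = sin²(α+φ) / [sin²α · sin(α−δ) · (1 + √{sin(φ+δ)sin(φ−β) / (sin(α−δ)sin(α+β))})²].
With α = 80.0°, φ = 33.0°, δ = 18.9°, β = 17.5°: K_a = 0.4482.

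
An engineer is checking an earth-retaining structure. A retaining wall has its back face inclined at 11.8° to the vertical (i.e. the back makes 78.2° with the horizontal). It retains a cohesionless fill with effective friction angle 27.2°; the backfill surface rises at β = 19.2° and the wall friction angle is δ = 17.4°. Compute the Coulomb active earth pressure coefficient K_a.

0.623

K_a = sin²(α+φ) / [sin²α · sin(α−δ) · (1 + √{sin(φ+δ)sin(φ−β) / (sin(α−δ)sin(α+β))})²].
With α = 78.2°, φ = 27.2°, δ = 17.4°, β = 19.2°: K_a = 0.6226.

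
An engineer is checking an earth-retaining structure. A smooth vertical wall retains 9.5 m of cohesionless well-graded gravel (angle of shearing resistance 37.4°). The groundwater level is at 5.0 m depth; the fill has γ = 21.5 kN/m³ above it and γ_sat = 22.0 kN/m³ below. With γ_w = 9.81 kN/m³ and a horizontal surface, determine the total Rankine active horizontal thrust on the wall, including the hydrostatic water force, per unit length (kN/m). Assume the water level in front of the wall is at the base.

K_a = tan²(45° − φ/2) = 0.2443.
γ' = 22.0 − 9.81 = 12.19 kN/m³. Depth below WT = 4.5 m.
σ'_h at WT = K_a γ d_w = 26.26 kPa; at base = 26.26 + K_a γ' × 4.5 = 39.66 kPa.
P₁ (0–5.0 m) = ½×26.26×5.0 = 65.65. P₂ (5.0–9.5 m) = ½(26.26+39.66)×4.5 = 148.3.
P_w = ½ γ_w h₂² = 0.5×9.81×4.5² = 99.33. Total = 65.65+148.3+99.33 = 313.3 kN/m.

313 kN/m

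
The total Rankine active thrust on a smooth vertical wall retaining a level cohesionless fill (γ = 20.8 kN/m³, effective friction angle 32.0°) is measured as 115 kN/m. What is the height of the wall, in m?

K_a = 0.3073. P_a = ½ K_a γ H² ⇒ H = √(2P_a/(K_a γ)).
H = √(2×115/(0.3073×20.8)) = 5.999 m.

6.00 m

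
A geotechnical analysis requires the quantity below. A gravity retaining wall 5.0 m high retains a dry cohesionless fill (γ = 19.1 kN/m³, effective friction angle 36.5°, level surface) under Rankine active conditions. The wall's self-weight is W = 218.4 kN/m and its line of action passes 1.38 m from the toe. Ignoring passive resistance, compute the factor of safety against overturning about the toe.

K_a = tan²(45° − 36.5°/2) = 0.2541.
P_a = ½K_aγH² = 0.5×0.2541×19.1×5.0² = 60.66 kN/m, acting at H/3 = 1.667 m above the base.
Overturning moment M_o = P_a × H/3 = 60.66 × 1.667 = 101.1.
Resisting moment M_r = W × 1.38 = 218.4 × 1.38 = 301.4.
FS_overturning = M_r/M_o = 301.4/101.1 = 2.981.

2.98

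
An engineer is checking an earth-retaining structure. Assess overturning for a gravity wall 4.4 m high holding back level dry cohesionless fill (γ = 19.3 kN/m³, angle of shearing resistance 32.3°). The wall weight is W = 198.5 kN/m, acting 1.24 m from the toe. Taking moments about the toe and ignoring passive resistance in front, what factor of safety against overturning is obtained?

K_a = tan²(45° − 32.3°/2) = 0.3035.
P_a = ½K_aγH² = 0.5×0.3035×19.3×4.4² = 56.70 kN/m, acting at H/3 = 1.467 m above the base.
Overturning moment M_o = P_a × H/3 = 56.70 × 1.467 = 83.16.
Resisting moment M_r = W × 1.24 = 198.5 × 1.24 = 246.1.
FS_overturning = M_r/M_o = 246.1/83.16 = 2.960.

2.96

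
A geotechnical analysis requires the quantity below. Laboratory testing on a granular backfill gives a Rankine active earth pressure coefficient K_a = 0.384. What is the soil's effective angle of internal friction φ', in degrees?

26.4°

K_a = tan²(45° − φ/2) ⇒ 45° − φ/2 = arctan(√0.384) = 31.79°.
φ = 2(45° − 31.79°) = 26.43°.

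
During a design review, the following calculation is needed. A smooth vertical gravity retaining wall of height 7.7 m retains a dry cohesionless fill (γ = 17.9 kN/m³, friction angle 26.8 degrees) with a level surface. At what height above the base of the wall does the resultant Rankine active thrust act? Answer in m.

K_a = 0.3785.
The pressure distribution is triangular, so the resultant acts at H/3 above the base = 7.7/3 = 2.567 m.

2.57 m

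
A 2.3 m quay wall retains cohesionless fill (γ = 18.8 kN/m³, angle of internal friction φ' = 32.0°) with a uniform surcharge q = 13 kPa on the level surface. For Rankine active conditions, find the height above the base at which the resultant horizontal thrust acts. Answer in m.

K_a = 0.3073.
Triangular part P₁ = ½K_aγH² = 15.28 at H/3 = 0.7667 m; rectangular part P₂ = K_a q H = 9.187 at H/2 = 1.150 m.
ȳ = (P₁·0.7667 + P₂·1.150)/(P₁+P₂) = 0.9106 m.

0.911 m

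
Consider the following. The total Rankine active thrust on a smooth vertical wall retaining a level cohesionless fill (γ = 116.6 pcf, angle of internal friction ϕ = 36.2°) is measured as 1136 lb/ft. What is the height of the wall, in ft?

8.70 ft

K_a = 0.2574. P_a = ½ K_a γ H² ⇒ H = √(2P_a/(K_a γ)).
H = √(2×1136/(0.2574×116.6)) = 8.701 ft.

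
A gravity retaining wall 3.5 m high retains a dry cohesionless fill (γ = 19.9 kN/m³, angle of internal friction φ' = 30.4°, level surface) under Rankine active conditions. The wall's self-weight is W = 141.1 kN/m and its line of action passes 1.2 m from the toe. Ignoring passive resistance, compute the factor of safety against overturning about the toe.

K_a = tan²(45° − 30.4°/2) = 0.3280.
P_a = ½K_aγH² = 0.5×0.3280×19.9×3.5² = 39.98 kN/m, acting at H/3 = 1.167 m above the base.
Overturning moment M_o = P_a × H/3 = 39.98 × 1.167 = 46.64.
Resisting moment M_r = W × 1.2 = 141.1 × 1.2 = 169.3.
FS_overturning = M_r/M_o = 169.3/46.64 = 3.630.

3.63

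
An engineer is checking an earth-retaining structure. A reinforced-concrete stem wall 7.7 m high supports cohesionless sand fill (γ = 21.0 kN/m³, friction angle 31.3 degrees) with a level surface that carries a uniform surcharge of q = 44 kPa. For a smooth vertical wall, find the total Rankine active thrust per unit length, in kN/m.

K_a = tan²(45° − φ/2) = 0.3162.
Soil triangle: ½ K_a γ H² = 0.5×0.3162×21.0×7.7² = 196.9 kN/m.
Surcharge rectangle: K_a q H = 0.3162×44×7.7 = 107.1 kN/m.
Total = 196.9 + 107.1 = 304.0 kN/m.

304 kN/m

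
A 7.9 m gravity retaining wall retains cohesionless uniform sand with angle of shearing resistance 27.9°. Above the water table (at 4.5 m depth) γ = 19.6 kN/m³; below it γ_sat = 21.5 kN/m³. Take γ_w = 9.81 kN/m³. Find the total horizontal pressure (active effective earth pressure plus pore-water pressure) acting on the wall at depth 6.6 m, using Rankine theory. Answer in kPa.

K_a = (1 − sin φ)/(1 + sin φ) = 0.3625.
γ' = 21.5 − 9.81 = 11.69 kN/m³.
Effective vertical stress at 6.6 m: σ'_v = 19.6×4.5 + 11.69×2.10 = 112.7 kPa.
σ'_h = K_a σ'_v = 0.3625 × 112.7 = 40.87 kPa; u = γ_w × 2.10 = 20.60 kPa.
Total σ_h = 40.87 + 20.60 = 61.47 kPa.

61.5 kPa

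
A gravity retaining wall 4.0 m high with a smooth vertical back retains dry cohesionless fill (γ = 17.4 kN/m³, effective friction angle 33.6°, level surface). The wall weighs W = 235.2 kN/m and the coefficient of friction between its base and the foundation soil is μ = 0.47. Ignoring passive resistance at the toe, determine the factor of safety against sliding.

2.76

K_a = tan²(45° − 33.6°/2) = 0.2875.
P_a = ½K_aγH² = 0.5×0.2875×17.4×4.0² = 40.02 kN/m, acting at H/3 = 1.333 m above the base.
FS_sliding = μW / P_a = 0.47×235.2 / 40.02 = 2.762.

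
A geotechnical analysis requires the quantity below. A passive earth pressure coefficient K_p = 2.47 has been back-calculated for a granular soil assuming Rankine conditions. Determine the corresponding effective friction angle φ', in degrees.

K_p = (1+sin φ)/(1−sin φ) ⇒ sin φ = (K_p − 1)/(K_p + 1) = 0.4236.
φ = arcsin(0.4236) = 25.06°.

25.1°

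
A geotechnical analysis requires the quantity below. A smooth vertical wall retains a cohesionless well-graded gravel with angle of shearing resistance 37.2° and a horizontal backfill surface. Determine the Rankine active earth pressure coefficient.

0.246

K_a = (1 − sin φ)/(1 + sin φ) = (1 − sin 37.2°)/(1 + sin 37.2°) = 0.2464.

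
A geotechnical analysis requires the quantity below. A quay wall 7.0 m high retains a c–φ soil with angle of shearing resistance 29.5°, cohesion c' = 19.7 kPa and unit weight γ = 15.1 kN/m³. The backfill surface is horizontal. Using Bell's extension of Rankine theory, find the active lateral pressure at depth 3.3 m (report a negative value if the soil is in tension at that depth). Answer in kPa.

-6.03 kPa

K_a = (1 − sin φ)/(1 + sin φ) = 0.3401.
σ_a = K_a γ z − 2c√K_a = 0.3401×15.1×3.3 − 2×19.7×0.5832 = -6.030 kPa.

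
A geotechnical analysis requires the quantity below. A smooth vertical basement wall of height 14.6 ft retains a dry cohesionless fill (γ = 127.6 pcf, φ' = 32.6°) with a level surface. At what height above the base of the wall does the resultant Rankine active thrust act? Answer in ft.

4.87 ft

K_a = 0.2997.
The pressure distribution is triangular, so the resultant acts at H/3 above the base = 14.6/3 = 4.867 ft.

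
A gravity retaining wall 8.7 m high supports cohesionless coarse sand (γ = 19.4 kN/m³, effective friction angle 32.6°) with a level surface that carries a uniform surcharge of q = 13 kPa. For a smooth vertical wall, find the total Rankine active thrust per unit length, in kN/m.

254 kN/m

K_a = tan²(45° − φ/2) = 0.2997.
Soil triangle: ½ K_a γ H² = 0.5×0.2997×19.4×8.7² = 220.1 kN/m.
Surcharge rectangle: K_a q H = 0.2997×13×8.7 = 33.90 kN/m.
Total = 220.1 + 33.90 = 254.0 kN/m.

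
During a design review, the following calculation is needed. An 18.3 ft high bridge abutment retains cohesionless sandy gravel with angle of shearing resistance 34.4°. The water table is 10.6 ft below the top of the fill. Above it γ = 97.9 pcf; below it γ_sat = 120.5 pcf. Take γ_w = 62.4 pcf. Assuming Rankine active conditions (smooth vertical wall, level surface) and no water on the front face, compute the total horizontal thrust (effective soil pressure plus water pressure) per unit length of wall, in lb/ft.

6080 lb/ft

K_a = tan²(45° − φ/2) = 0.2780.
γ' = 120.5 − 62.4 = 58.10 pcf. Depth below WT = 7.7 ft.
σ'_h at WT = K_a γ d_w = 288.5 psf; at base = 288.5 + K_a γ' × 7.7 = 412.8 psf.
P₁ (0–10.6 ft) = ½×288.5×10.6 = 1529. P₂ (10.6–18.3 ft) = ½(288.5+412.8)×7.7 = 2700.
P_w = ½ γ_w h₂² = 0.5×62.4×7.7² = 1850. Total = 1529+2700+1850 = 6079 lb/ft.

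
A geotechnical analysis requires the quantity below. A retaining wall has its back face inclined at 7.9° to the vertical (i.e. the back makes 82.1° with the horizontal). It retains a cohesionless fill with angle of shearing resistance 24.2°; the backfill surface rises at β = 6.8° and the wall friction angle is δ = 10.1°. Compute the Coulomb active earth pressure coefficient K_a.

0.489

K_a = sin²(α+φ) / [sin²α · sin(α−δ) · (1 + √{sin(φ+δ)sin(φ−β) / (sin(α−δ)sin(α+β))})²].
With α = 82.1°, φ = 24.2°, δ = 10.1°, β = 6.8°: K_a = 0.4890.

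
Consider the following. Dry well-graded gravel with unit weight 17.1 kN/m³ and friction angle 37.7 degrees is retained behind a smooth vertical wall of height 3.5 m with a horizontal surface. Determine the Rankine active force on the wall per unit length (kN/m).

25.2 kN/m

K_a = tan²(45° − φ/2) = 0.2411.
P_a = ½ K_a γ H² = 0.5 × 0.2411 × 17.1 × 3.5² = 25.25 kN/m.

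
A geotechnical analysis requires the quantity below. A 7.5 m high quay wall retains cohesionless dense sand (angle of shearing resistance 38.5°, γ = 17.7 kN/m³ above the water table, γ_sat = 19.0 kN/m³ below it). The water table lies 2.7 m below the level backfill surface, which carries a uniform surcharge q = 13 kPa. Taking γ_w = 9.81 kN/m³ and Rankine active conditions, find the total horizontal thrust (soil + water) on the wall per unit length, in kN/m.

K_a = tan²(45° − φ/2) = 0.2327.
γ' = 19.0 − 9.81 = 9.190 kN/m³. h₂ = H − d_w = 4.8 m.
σ'_h: at surface K_a·q = 3.025; at WT K_a(q+γd_w) = 14.14; at base K_a(q+γd_w+γ'h₂) = 24.41 kPa.
P₁ = ½(3.025+14.14)×2.7 = 23.18; P₂ = ½(14.14+24.41)×4.8 = 92.52; P_w = ½γ_w h₂² = 113.0.
Total = 23.18+92.52+113.0 = 228.7 kN/m.

229 kN/m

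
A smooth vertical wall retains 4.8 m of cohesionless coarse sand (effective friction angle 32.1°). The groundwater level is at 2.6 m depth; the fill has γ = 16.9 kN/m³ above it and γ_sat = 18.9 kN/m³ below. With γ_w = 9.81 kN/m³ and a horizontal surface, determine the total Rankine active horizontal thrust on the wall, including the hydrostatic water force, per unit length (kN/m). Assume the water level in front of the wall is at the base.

K_a = tan²(45° − φ/2) = 0.3060.
γ' = 18.9 − 9.81 = 9.090 kN/m³. Depth below WT = 2.2 m.
σ'_h at WT = K_a γ d_w = 13.45 kPa; at base = 13.45 + K_a γ' × 2.2 = 19.56 kPa.
P₁ (0–2.6 m) = ½×13.45×2.6 = 17.48. P₂ (2.6–4.8 m) = ½(13.45+19.56)×2.2 = 36.31.
P_w = ½ γ_w h₂² = 0.5×9.81×2.2² = 23.74. Total = 17.48+36.31+23.74 = 77.53 kN/m.

77.5 kN/m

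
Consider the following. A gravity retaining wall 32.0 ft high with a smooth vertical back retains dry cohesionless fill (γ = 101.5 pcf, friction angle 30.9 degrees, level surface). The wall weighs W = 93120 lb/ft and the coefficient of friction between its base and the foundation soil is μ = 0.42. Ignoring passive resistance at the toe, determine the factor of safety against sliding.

2.34

K_a = tan²(45° − 30.9°/2) = 0.3214.
P_a = ½K_aγH² = 0.5×0.3214×101.5×32.0² = 16700 lb/ft, acting at H/3 = 10.67 ft above the base.
FS_sliding = μW / P_a = 0.42×93120 / 16700 = 2.342.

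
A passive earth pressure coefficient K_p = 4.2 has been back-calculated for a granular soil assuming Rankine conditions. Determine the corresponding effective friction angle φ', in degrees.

K_p = (1+sin φ)/(1−sin φ) ⇒ sin φ = (K_p − 1)/(K_p + 1) = 0.6154.
φ = arcsin(0.6154) = 37.98°.

38.0°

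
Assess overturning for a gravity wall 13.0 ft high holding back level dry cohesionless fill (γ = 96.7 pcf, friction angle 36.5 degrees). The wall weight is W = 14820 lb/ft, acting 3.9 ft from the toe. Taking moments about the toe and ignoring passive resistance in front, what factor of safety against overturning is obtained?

K_a = tan²(45° − 36.5°/2) = 0.2541.
P_a = ½K_aγH² = 0.5×0.2541×96.7×13.0² = 2076 lb/ft, acting at H/3 = 4.333 ft above the base.
Overturning moment M_o = P_a × H/3 = 2076 × 4.333 = 8996.
Resisting moment M_r = W × 3.9 = 14820 × 3.9 = 57800.
FS_overturning = M_r/M_o = 57800/8996 = 6.425.

6.43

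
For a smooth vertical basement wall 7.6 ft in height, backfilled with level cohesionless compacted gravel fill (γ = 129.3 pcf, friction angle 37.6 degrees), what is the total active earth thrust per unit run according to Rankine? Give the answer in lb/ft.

K_a = tan²(45° − φ/2) = 0.2421.
P_a = ½ K_a γ H² = 0.5 × 0.2421 × 129.3 × 7.6² = 904.1 lb/ft.

904 lb/ft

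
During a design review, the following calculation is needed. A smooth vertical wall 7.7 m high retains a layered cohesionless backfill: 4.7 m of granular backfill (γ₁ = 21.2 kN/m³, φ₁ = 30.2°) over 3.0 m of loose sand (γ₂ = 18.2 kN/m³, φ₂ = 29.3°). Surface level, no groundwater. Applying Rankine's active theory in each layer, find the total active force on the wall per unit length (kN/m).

208 kN/m

K_a1 = tan²(45°−30.2°/2) = 0.3307; K_a2 = tan²(45°−29.3°/2) = 0.3428.
Layer 1: σ at base = K_a1 γ₁ h₁ = 32.95 kPa; P₁ = ½×32.95×4.7 = 77.42.
Layer 2: σ_v at top = γ₁h₁ = 99.64; σ_h top = K_a2×99.64 = 34.16; σ_h base = K_a2×(99.64+18.2×3.0) = 52.88.
P₂ = ½(34.16+52.88)×3.0 = 130.6. Total P_a = 77.42+130.6 = 208.0 kN/m.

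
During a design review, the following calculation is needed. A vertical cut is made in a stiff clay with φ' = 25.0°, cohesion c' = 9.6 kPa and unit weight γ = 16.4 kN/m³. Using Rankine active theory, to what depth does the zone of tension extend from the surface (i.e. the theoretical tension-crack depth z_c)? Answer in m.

1.84 m

K_a = tan²(45° − 25.0°/2) = 0.4059; √K_a = 0.6371.
The active pressure is zero where K_a γ z = 2c√K_a, so z_c = 2c/(γ√K_a) = 2×9.6/(16.4×0.6371) = 1.838 m.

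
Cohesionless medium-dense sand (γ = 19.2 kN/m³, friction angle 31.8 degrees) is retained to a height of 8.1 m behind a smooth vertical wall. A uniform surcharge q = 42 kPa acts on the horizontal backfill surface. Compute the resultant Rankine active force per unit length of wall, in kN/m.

K_a = tan²(45° − φ/2) = 0.3098.
Soil triangle: ½ K_a γ H² = 0.5×0.3098×19.2×8.1² = 195.1 kN/m.
Surcharge rectangle: K_a q H = 0.3098×42×8.1 = 105.4 kN/m.
Total = 195.1 + 105.4 = 300.5 kN/m.

301 kN/m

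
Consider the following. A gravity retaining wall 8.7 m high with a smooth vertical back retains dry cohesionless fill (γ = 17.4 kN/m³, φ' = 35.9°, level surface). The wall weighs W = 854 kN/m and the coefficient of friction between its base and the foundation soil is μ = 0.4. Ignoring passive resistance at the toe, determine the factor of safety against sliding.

K_a = tan²(45° − 35.9°/2) = 0.2607.
P_a = ½K_aγH² = 0.5×0.2607×17.4×8.7² = 171.7 kN/m, acting at H/3 = 2.900 m above the base.
FS_sliding = μW / P_a = 0.4×854 / 171.7 = 1.990.

1.99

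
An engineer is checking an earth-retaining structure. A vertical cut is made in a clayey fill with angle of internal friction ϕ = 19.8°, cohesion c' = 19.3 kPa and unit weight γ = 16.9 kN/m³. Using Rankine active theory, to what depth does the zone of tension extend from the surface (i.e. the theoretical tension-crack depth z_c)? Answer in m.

3.25 m

K_a = tan²(45° − 19.8°/2) = 0.4939; √K_a = 0.7028.
The active pressure is zero where K_a γ z = 2c√K_a, so z_c = 2c/(γ√K_a) = 2×19.3/(16.9×0.7028) = 3.250 m.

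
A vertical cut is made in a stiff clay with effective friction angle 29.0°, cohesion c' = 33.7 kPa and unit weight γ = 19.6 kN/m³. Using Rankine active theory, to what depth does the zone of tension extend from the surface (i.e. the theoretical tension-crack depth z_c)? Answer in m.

K_a = tan²(45° − 29.0°/2) = 0.3470; √K_a = 0.5890.
The active pressure is zero where K_a γ z = 2c√K_a, so z_c = 2c/(γ√K_a) = 2×33.7/(19.6×0.5890) = 5.838 m.

5.84 m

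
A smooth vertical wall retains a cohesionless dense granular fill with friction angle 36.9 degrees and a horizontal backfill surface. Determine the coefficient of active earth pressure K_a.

K_a = (1 − sin φ)/(1 + sin φ) = (1 − sin 36.9°)/(1 + sin 36.9°) = 0.2497.

0.250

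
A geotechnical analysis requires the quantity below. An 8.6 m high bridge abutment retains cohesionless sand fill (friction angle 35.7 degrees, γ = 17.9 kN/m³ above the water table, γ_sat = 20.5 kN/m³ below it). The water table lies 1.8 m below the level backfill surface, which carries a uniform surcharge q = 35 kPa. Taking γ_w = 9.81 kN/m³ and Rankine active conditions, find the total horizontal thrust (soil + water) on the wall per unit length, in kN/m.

K_a = tan²(45° − φ/2) = 0.2630.
γ' = 20.5 − 9.81 = 10.69 kN/m³. h₂ = H − d_w = 6.8 m.
σ'_h: at surface K_a·q = 9.205; at WT K_a(q+γd_w) = 17.68; at base K_a(q+γd_w+γ'h₂) = 36.80 kPa.
P₁ = ½(9.205+17.68)×1.8 = 24.19; P₂ = ½(17.68+36.80)×6.8 = 185.2; P_w = ½γ_w h₂² = 226.8.
Total = 24.19+185.2+226.8 = 436.2 kN/m.

436 kN/m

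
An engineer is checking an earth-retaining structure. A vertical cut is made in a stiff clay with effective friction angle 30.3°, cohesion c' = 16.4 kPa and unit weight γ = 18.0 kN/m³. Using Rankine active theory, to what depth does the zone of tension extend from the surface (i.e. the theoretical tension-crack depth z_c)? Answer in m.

3.18 m

K_a = tan²(45° − 30.3°/2) = 0.3293; √K_a = 0.5739.
The active pressure is zero where K_a γ z = 2c√K_a, so z_c = 2c/(γ√K_a) = 2×16.4/(18.0×0.5739) = 3.175 m.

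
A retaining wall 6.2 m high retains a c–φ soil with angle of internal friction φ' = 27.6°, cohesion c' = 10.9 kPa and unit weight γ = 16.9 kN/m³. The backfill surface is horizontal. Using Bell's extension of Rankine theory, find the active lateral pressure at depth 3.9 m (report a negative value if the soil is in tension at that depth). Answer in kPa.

11.0 kPa

K_a = (1 − sin φ)/(1 + sin φ) = 0.3668.
σ_a = K_a γ z − 2c√K_a = 0.3668×16.9×3.9 − 2×10.9×0.6056 = 10.97 kPa.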